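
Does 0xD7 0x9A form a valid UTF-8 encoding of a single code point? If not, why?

Leading byte 0xD7 = 11010111 → 2-byte form.
Continuation bytes 0x9A=10011010 all match 10xxxxxx.
Decoded value 0x5DA is ≥ 0x80 (shortest form) and not a surrogate.

valid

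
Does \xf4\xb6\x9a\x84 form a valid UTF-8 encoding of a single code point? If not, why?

Leading byte 0xF4 = 11110100 → 4-byte form.
Payload = 0x136684, which exceeds U+10FFFF, the maximum Unicode code point. (Leading bytes F5–FF, or F4 followed by ≥ 0x90, are invalid.)

invalid (encodes a value above U+10FFFF)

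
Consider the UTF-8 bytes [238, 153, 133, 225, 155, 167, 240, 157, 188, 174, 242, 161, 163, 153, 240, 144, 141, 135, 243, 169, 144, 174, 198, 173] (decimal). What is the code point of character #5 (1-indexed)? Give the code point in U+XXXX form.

Offset 0: leading byte 0xEE = 11101110 → 3-byte char #1 = EE 99 85.
Offset 3: leading byte 0xE1 = 11100001 → 3-byte char #2 = E1 9B A7.
Offset 6: leading byte 0xF0 = 11110000 → 4-byte char #3 = F0 9D BC AE.
Offset 10: leading byte 0xF2 = 11110010 → 4-byte char #4 = F2 A1 A3 99.
Offset 14: leading byte 0xF0 = 11110000 → 4-byte char #5 = F0 90 8D 87.
Leading byte 0xF0 = 11110000 matches 11110xxx → 4-byte sequence.
Byte 1: 0xF0 = 11110000, payload 000 (3 bits).
Byte 2: 0x90 = 10010000 (10xxxxxx ✓), payload 010000.
Byte 3: 0x8D = 10001101 (10xxxxxx ✓), payload 001101.
Byte 4: 0x87 = 10000111 (10xxxxxx ✓), payload 000111.
Concatenate: 000010000001101000111 = 0x10347 (21 bits → U+10347).

U+10347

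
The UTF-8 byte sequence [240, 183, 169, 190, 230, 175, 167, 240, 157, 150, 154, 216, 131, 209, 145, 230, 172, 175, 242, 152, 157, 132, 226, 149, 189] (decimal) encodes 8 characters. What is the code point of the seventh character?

Offset 0: leading byte 0xF0 = 11110000 → 4-byte char #1 = F0 B7 A9 BE.
Offset 4: leading byte 0xE6 = 11100110 → 3-byte char #2 = E6 AF A7.
Offset 7: leading byte 0xF0 = 11110000 → 4-byte char #3 = F0 9D 96 9A.
Offset 11: leading byte 0xD8 = 11011000 → 2-byte char #4 = D8 83.
Offset 13: leading byte 0xD1 = 11010001 → 2-byte char #5 = D1 91.
Offset 15: leading byte 0xE6 = 11100110 → 3-byte char #6 = E6 AC AF.
Offset 18: leading byte 0xF2 = 11110010 → 4-byte char #7 = F2 98 9D 84.
Leading byte 0xF2 = 11110010 matches 11110xxx → 4-byte sequence.
Byte 1: 0xF2 = 11110010, payload 010 (3 bits).
Byte 2: 0x98 = 10011000 (10xxxxxx ✓), payload 011000.
Byte 3: 0x9D = 10011101 (10xxxxxx ✓), payload 011101.
Byte 4: 0x84 = 10000100 (10xxxxxx ✓), payload 000100.
Concatenate: 010011000011101000100 = 0x98744 (21 bits → U+98744).

U+98744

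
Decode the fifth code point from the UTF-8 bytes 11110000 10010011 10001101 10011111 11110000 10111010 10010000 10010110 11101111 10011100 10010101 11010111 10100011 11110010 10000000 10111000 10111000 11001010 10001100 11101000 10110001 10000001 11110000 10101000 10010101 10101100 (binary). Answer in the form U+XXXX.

Offset 0: leading byte 0xF0 = 11110000 → 4-byte char #1 = F0 93 8D 9F.
Offset 4: leading byte 0xF0 = 11110000 → 4-byte char #2 = F0 BA 90 96.
Offset 8: leading byte 0xEF = 11101111 → 3-byte char #3 = EF 9C 95.
Offset 11: leading byte 0xD7 = 11010111 → 2-byte char #4 = D7 A3.
Offset 13: leading byte 0xF2 = 11110010 → 4-byte char #5 = F2 80 B8 B8.
Leading byte 0xF2 = 11110010 matches 11110xxx → 4-byte sequence.
Byte 1: 0xF2 = 11110010, payload 010 (3 bits).
Byte 2: 0x80 = 10000000 (10xxxxxx ✓), payload 000000.
Byte 3: 0xB8 = 10111000 (10xxxxxx ✓), payload 111000.
Byte 4: 0xB8 = 10111000 (10xxxxxx ✓), payload 111000.
Concatenate: 010000000111000111000 = 0x80E38 (21 bits → U+80E38).

U+80E38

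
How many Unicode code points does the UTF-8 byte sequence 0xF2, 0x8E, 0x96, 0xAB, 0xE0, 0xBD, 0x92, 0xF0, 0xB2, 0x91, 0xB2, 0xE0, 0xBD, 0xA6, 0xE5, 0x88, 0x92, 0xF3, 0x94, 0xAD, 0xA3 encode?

6

Byte at offset 0: 0xF2 = 11110010 → 4-byte char (#1). Advance 4.
Byte at offset 4: 0xE0 = 11100000 → 3-byte char (#2). Advance 3.
Byte at offset 7: 0xF0 = 11110000 → 4-byte char (#3). Advance 4.
Byte at offset 11: 0xE0 = 11100000 → 3-byte char (#4). Advance 3.
Byte at offset 14: 0xE5 = 11100101 → 3-byte char (#5). Advance 3.
Byte at offset 17: 0xF3 = 11110011 → 4-byte char (#6). Advance 4.
Reached end at offset 21 after 6 code points.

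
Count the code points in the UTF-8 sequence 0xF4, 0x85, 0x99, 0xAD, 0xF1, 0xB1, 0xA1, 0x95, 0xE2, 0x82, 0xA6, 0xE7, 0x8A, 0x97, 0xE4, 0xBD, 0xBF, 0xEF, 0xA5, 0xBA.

6

Byte at offset 0: 0xF4 = 11110100 → 4-byte char (#1). Advance 4.
Byte at offset 4: 0xF1 = 11110001 → 4-byte char (#2). Advance 4.
Byte at offset 8: 0xE2 = 11100010 → 3-byte char (#3). Advance 3.
Byte at offset 11: 0xE7 = 11100111 → 3-byte char (#4). Advance 3.
Byte at offset 14: 0xE4 = 11100100 → 3-byte char (#5). Advance 3.
Byte at offset 17: 0xEF = 11101111 → 3-byte char (#6). Advance 3.
Reached end at offset 20 after 6 code points.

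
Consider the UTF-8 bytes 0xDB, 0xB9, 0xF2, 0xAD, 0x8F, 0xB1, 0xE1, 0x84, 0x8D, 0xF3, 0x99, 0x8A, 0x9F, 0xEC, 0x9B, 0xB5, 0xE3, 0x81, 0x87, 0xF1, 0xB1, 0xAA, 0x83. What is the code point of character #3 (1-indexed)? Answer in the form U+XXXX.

U+110D

Offset 0: leading byte 0xDB = 11011011 → 2-byte char #1 = DB B9.
Offset 2: leading byte 0xF2 = 11110010 → 4-byte char #2 = F2 AD 8F B1.
Offset 6: leading byte 0xE1 = 11100001 → 3-byte char #3 = E1 84 8D.
Leading byte 0xE1 = 11100001 matches 1110xxxx → 3-byte sequence.
Byte 1: 0xE1 = 11100001, payload 0001 (4 bits).
Byte 2: 0x84 = 10000100 (10xxxxxx ✓), payload 000100.
Byte 3: 0x8D = 10001101 (10xxxxxx ✓), payload 001101.
Concatenate: 0001000100001101 = 0x110D (16 bits → U+110D).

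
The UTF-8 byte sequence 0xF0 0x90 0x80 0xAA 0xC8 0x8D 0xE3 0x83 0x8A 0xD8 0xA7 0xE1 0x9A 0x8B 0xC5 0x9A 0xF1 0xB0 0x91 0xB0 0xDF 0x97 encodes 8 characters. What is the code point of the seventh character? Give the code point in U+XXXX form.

U+70470

Offset 0: leading byte 0xF0 = 11110000 → 4-byte char #1 = F0 90 80 AA.
Offset 4: leading byte 0xC8 = 11001000 → 2-byte char #2 = C8 8D.
Offset 6: leading byte 0xE3 = 11100011 → 3-byte char #3 = E3 83 8A.
Offset 9: leading byte 0xD8 = 11011000 → 2-byte char #4 = D8 A7.
Offset 11: leading byte 0xE1 = 11100001 → 3-byte char #5 = E1 9A 8B.
Offset 14: leading byte 0xC5 = 11000101 → 2-byte char #6 = C5 9A.
Offset 16: leading byte 0xF1 = 11110001 → 4-byte char #7 = F1 B0 91 B0.
Leading byte 0xF1 = 11110001 matches 11110xxx → 4-byte sequence.
Byte 1: 0xF1 = 11110001, payload 001 (3 bits).
Byte 2: 0xB0 = 10110000 (10xxxxxx ✓), payload 110000.
Byte 3: 0x91 = 10010001 (10xxxxxx ✓), payload 010001.
Byte 4: 0xB0 = 10110000 (10xxxxxx ✓), payload 110000.
Concatenate: 001110000010001110000 = 0x70470 (21 bits → U+70470).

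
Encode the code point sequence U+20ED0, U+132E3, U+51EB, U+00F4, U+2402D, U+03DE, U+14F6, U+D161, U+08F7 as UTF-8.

F0 A0 BB 90 F0 93 8B A3 E5 87 AB C3 B4 F0 A4 80 AD CF 9E E1 93 B6 ED 85 A1 E0 A3 B7

U+20ED0: 4-byte form → F0 A0 BB 90.
U+132E3: 4-byte form → F0 93 8B A3.
U+51EB: 3-byte form → E5 87 AB.
U+00F4: 2-byte form → C3 B4.
U+2402D: 4-byte form → F0 A4 80 AD.
U+03DE: 2-byte form → CF 9E.
U+14F6: 3-byte form → E1 93 B6.
U+D161: 3-byte form → ED 85 A1.
U+08F7: 3-byte form → E0 A3 B7.
Concatenated (28 bytes): F0 A0 BB 90 F0 93 8B A3 E5 87 AB C3 B4 F0 A4 80 AD CF 9E E1 93 B6 ED 85 A1 E0 A3 B7.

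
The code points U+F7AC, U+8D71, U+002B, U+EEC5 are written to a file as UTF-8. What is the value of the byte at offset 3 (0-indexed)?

U+F7AC → 3-byte form EF 9E AC at offsets 0–2.
U+8D71 → 3-byte form E8 B5 B1 at offsets 3–5.
Offset 3 falls in char 2's range; it's byte 1 of E8 B5 B1 = 0xE8.

0xE8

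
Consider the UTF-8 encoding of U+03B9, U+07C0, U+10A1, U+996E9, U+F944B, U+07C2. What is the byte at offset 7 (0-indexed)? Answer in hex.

0xF2

U+03B9 → 2-byte form CE B9 at offsets 0–1.
U+07C0 → 2-byte form DF 80 at offsets 2–3.
U+10A1 → 3-byte form E1 82 A1 at offsets 4–6.
U+996E9 → 4-byte form F2 99 9B A9 at offsets 7–10.
Offset 7 falls in char 4's range; it's byte 1 of F2 99 9B A9 = 0xF2.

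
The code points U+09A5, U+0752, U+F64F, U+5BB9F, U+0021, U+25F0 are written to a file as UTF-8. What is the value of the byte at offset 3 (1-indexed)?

0xA5

1-indexed offset 3 is 0-indexed offset 2.
U+09A5 → 3-byte form E0 A6 A5 at offsets 0–2.
Offset 2 falls in char 1's range; it's byte 3 of E0 A6 A5 = 0xA5.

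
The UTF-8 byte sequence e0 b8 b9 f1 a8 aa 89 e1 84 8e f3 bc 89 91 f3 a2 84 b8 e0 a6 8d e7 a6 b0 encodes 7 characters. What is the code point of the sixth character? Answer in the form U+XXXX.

Offset 0: leading byte 0xE0 = 11100000 → 3-byte char #1 = E0 B8 B9.
Offset 3: leading byte 0xF1 = 11110001 → 4-byte char #2 = F1 A8 AA 89.
Offset 7: leading byte 0xE1 = 11100001 → 3-byte char #3 = E1 84 8E.
Offset 10: leading byte 0xF3 = 11110011 → 4-byte char #4 = F3 BC 89 91.
Offset 14: leading byte 0xF3 = 11110011 → 4-byte char #5 = F3 A2 84 B8.
Offset 18: leading byte 0xE0 = 11100000 → 3-byte char #6 = E0 A6 8D.
Leading byte 0xE0 = 11100000 matches 1110xxxx → 3-byte sequence.
Byte 1: 0xE0 = 11100000, payload 0000 (4 bits).
Byte 2: 0xA6 = 10100110 (10xxxxxx ✓), payload 100110.
Byte 3: 0x8D = 10001101 (10xxxxxx ✓), payload 001101.
Concatenate: 0000100110001101 = 0x98D (16 bits → U+098D).

U+098D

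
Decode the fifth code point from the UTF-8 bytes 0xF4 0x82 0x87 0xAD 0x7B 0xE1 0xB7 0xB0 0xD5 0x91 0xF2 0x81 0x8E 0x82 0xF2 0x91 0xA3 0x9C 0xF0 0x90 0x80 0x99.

Offset 0: leading byte 0xF4 = 11110100 → 4-byte char #1 = F4 82 87 AD.
Offset 4: leading byte 0x7B = 01111011 → 1-byte char #2 = 7B.
Offset 5: leading byte 0xE1 = 11100001 → 3-byte char #3 = E1 B7 B0.
Offset 8: leading byte 0xD5 = 11010101 → 2-byte char #4 = D5 91.
Offset 10: leading byte 0xF2 = 11110010 → 4-byte char #5 = F2 81 8E 82.
Leading byte 0xF2 = 11110010 matches 11110xxx → 4-byte sequence.
Byte 1: 0xF2 = 11110010, payload 010 (3 bits).
Byte 2: 0x81 = 10000001 (10xxxxxx ✓), payload 000001.
Byte 3: 0x8E = 10001110 (10xxxxxx ✓), payload 001110.
Byte 4: 0x82 = 10000010 (10xxxxxx ✓), payload 000010.
Concatenate: 010000001001110000010 = 0x81382 (21 bits → U+81382).

U+81382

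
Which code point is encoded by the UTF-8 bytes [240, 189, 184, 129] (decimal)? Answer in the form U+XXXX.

U+3DE01

Leading byte 0xF0 = 11110000 matches 11110xxx → 4-byte sequence.
Byte 1: 0xF0 = 11110000, payload 000 (3 bits).
Byte 2: 0xBD = 10111101 (10xxxxxx ✓), payload 111101.
Byte 3: 0xB8 = 10111000 (10xxxxxx ✓), payload 111000.
Byte 4: 0x81 = 10000001 (10xxxxxx ✓), payload 000001.
Concatenate: 000111101111000000001 = 0x3DE01 (21 bits → U+3DE01).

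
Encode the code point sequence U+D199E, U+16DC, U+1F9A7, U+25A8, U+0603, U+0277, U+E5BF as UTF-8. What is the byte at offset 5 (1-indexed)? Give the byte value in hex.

0xE1

1-indexed offset 5 is 0-indexed offset 4.
U+D199E → 4-byte form F3 91 A6 9E at offsets 0–3.
U+16DC → 3-byte form E1 9B 9C at offsets 4–6.
Offset 4 falls in char 2's range; it's byte 1 of E1 9B 9C = 0xE1.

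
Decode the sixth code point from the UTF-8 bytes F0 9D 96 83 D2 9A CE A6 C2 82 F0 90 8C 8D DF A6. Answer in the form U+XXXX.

Offset 0: leading byte 0xF0 = 11110000 → 4-byte char #1 = F0 9D 96 83.
Offset 4: leading byte 0xD2 = 11010010 → 2-byte char #2 = D2 9A.
Offset 6: leading byte 0xCE = 11001110 → 2-byte char #3 = CE A6.
Offset 8: leading byte 0xC2 = 11000010 → 2-byte char #4 = C2 82.
Offset 10: leading byte 0xF0 = 11110000 → 4-byte char #5 = F0 90 8C 8D.
Offset 14: leading byte 0xDF = 11011111 → 2-byte char #6 = DF A6.
Leading byte 0xDF = 11011111 matches 110xxxxx → 2-byte sequence.
Byte 1: 0xDF = 11011111, payload 11111 (5 bits).
Byte 2: 0xA6 = 10100110 (10xxxxxx ✓), payload 100110.
Concatenate: 11111100110 = 0x7E6 (11 bits → U+07E6).

U+07E6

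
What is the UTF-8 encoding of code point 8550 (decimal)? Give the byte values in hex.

U+2166 = 0x2166 = 8550 decimal. In range U+0800–U+FFFF → 3-byte form: 1110xxxx 10xxxxxx 10xxxxxx.
Binary (16 bits): 0010000101100110.
Split 4+6+6: 0010 | 000101 | 100110.
Byte 1: 11100010 = 0xE2.
Byte 2: 10000101 = 0x85.
Byte 3: 10100110 = 0xA6.

E2 85 A6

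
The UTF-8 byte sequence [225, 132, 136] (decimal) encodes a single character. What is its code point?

Leading byte 0xE1 = 11100001 matches 1110xxxx → 3-byte sequence.
Byte 1: 0xE1 = 11100001, payload 0001 (4 bits).
Byte 2: 0x84 = 10000100 (10xxxxxx ✓), payload 000100.
Byte 3: 0x88 = 10001000 (10xxxxxx ✓), payload 001000.
Concatenate: 0001000100001000 = 0x1108 (16 bits → U+1108).

U+1108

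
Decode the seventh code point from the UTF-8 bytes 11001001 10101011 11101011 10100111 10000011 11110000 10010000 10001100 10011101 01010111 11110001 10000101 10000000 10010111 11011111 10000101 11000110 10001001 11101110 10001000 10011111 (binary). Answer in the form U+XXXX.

U+0189

Offset 0: leading byte 0xC9 = 11001001 → 2-byte char #1 = C9 AB.
Offset 2: leading byte 0xEB = 11101011 → 3-byte char #2 = EB A7 83.
Offset 5: leading byte 0xF0 = 11110000 → 4-byte char #3 = F0 90 8C 9D.
Offset 9: leading byte 0x57 = 01010111 → 1-byte char #4 = 57.
Offset 10: leading byte 0xF1 = 11110001 → 4-byte char #5 = F1 85 80 97.
Offset 14: leading byte 0xDF = 11011111 → 2-byte char #6 = DF 85.
Offset 16: leading byte 0xC6 = 11000110 → 2-byte char #7 = C6 89.
Leading byte 0xC6 = 11000110 matches 110xxxxx → 2-byte sequence.
Byte 1: 0xC6 = 11000110, payload 00110 (5 bits).
Byte 2: 0x89 = 10001001 (10xxxxxx ✓), payload 001001.
Concatenate: 00110001001 = 0x189 (11 bits → U+0189).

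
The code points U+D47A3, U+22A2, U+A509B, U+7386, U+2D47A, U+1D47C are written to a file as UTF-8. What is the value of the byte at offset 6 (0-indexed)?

0xA2

U+D47A3 → 4-byte form F3 94 9E A3 at offsets 0–3.
U+22A2 → 3-byte form E2 8A A2 at offsets 4–6.
Offset 6 falls in char 2's range; it's byte 3 of E2 8A A2 = 0xA2.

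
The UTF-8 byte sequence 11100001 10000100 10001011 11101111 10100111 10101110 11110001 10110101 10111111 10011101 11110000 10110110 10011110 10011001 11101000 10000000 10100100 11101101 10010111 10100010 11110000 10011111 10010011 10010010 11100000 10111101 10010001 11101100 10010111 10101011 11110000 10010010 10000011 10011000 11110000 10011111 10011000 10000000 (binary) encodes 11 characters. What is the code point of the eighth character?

Offset 0: leading byte 0xE1 = 11100001 → 3-byte char #1 = E1 84 8B.
Offset 3: leading byte 0xEF = 11101111 → 3-byte char #2 = EF A7 AE.
Offset 6: leading byte 0xF1 = 11110001 → 4-byte char #3 = F1 B5 BF 9D.
Offset 10: leading byte 0xF0 = 11110000 → 4-byte char #4 = F0 B6 9E 99.
Offset 14: leading byte 0xE8 = 11101000 → 3-byte char #5 = E8 80 A4.
Offset 17: leading byte 0xED = 11101101 → 3-byte char #6 = ED 97 A2.
Offset 20: leading byte 0xF0 = 11110000 → 4-byte char #7 = F0 9F 93 92.
Offset 24: leading byte 0xE0 = 11100000 → 3-byte char #8 = E0 BD 91.
Leading byte 0xE0 = 11100000 matches 1110xxxx → 3-byte sequence.
Byte 1: 0xE0 = 11100000, payload 0000 (4 bits).
Byte 2: 0xBD = 10111101 (10xxxxxx ✓), payload 111101.
Byte 3: 0x91 = 10010001 (10xxxxxx ✓), payload 010001.
Concatenate: 0000111101010001 = 0xF51 (16 bits → U+0F51).

U+0F51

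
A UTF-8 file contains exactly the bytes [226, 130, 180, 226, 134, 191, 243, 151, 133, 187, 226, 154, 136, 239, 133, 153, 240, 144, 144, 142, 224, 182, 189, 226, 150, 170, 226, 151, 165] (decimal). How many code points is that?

Byte at offset 0: 0xE2 = 11100010 → 3-byte char (#1). Advance 3.
Byte at offset 3: 0xE2 = 11100010 → 3-byte char (#2). Advance 3.
Byte at offset 6: 0xF3 = 11110011 → 4-byte char (#3). Advance 4.
Byte at offset 10: 0xE2 = 11100010 → 3-byte char (#4). Advance 3.
Byte at offset 13: 0xEF = 11101111 → 3-byte char (#5). Advance 3.
Byte at offset 16: 0xF0 = 11110000 → 4-byte char (#6). Advance 4.
Byte at offset 20: 0xE0 = 11100000 → 3-byte char (#7). Advance 3.
Byte at offset 23: 0xE2 = 11100010 → 3-byte char (#8). Advance 3.
Byte at offset 26: 0xE2 = 11100010 → 3-byte char (#9). Advance 3.
Reached end at offset 29 after 9 code points.

9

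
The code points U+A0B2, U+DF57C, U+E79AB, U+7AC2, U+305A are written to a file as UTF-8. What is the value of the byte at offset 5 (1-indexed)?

1-indexed offset 5 is 0-indexed offset 4.
U+A0B2 → 3-byte form EA 82 B2 at offsets 0–2.
U+DF57C → 4-byte form F3 9F 95 BC at offsets 3–6.
Offset 4 falls in char 2's range; it's byte 2 of F3 9F 95 BC = 0x9F.

0x9F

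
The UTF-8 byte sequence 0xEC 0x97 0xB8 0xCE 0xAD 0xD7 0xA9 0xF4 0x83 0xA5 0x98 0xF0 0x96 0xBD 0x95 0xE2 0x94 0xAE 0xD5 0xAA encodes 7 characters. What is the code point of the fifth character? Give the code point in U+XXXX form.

Offset 0: leading byte 0xEC = 11101100 → 3-byte char #1 = EC 97 B8.
Offset 3: leading byte 0xCE = 11001110 → 2-byte char #2 = CE AD.
Offset 5: leading byte 0xD7 = 11010111 → 2-byte char #3 = D7 A9.
Offset 7: leading byte 0xF4 = 11110100 → 4-byte char #4 = F4 83 A5 98.
Offset 11: leading byte 0xF0 = 11110000 → 4-byte char #5 = F0 96 BD 95.
Leading byte 0xF0 = 11110000 matches 11110xxx → 4-byte sequence.
Byte 1: 0xF0 = 11110000, payload 000 (3 bits).
Byte 2: 0x96 = 10010110 (10xxxxxx ✓), payload 010110.
Byte 3: 0xBD = 10111101 (10xxxxxx ✓), payload 111101.
Byte 4: 0x95 = 10010101 (10xxxxxx ✓), payload 010101.
Concatenate: 000010110111101010101 = 0x16F55 (21 bits → U+16F55).

U+16F55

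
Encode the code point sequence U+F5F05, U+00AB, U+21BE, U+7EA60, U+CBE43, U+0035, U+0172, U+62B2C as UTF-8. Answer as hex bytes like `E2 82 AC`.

U+F5F05: 4-byte form → F3 B5 BC 85.
U+00AB: 2-byte form → C2 AB.
U+21BE: 3-byte form → E2 86 BE.
U+7EA60: 4-byte form → F1 BE A9 A0.
U+CBE43: 4-byte form → F3 8B B9 83.
U+0035: 1-byte form → 35.
U+0172: 2-byte form → C5 B2.
U+62B2C: 4-byte form → F1 A2 AC AC.
Concatenated (24 bytes): F3 B5 BC 85 C2 AB E2 86 BE F1 BE A9 A0 F3 8B B9 83 35 C5 B2 F1 A2 AC AC.

F3 B5 BC 85 C2 AB E2 86 BE F1 BE A9 A0 F3 8B B9 83 35 C5 B2 F1 A2 AC AC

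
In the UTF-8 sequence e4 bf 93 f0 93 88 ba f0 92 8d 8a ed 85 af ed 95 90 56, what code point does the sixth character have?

U+0056

Offset 0: leading byte 0xE4 = 11100100 → 3-byte char #1 = E4 BF 93.
Offset 3: leading byte 0xF0 = 11110000 → 4-byte char #2 = F0 93 88 BA.
Offset 7: leading byte 0xF0 = 11110000 → 4-byte char #3 = F0 92 8D 8A.
Offset 11: leading byte 0xED = 11101101 → 3-byte char #4 = ED 85 AF.
Offset 14: leading byte 0xED = 11101101 → 3-byte char #5 = ED 95 90.
Offset 17: leading byte 0x56 = 01010110 → 1-byte char #6 = 56.
Leading byte 0x56 = 01010110 matches 0xxxxxxx → 1-byte sequence.
Byte 1: 0x56 = 01010110, payload 1010110 (7 bits).
Concatenate: 1010110 = 0x56 (7 bits → U+0056).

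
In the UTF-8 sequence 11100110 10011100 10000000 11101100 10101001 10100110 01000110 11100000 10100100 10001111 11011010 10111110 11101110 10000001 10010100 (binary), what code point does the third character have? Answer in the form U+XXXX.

U+0046

Offset 0: leading byte 0xE6 = 11100110 → 3-byte char #1 = E6 9C 80.
Offset 3: leading byte 0xEC = 11101100 → 3-byte char #2 = EC A9 A6.
Offset 6: leading byte 0x46 = 01000110 → 1-byte char #3 = 46.
Leading byte 0x46 = 01000110 matches 0xxxxxxx → 1-byte sequence.
Byte 1: 0x46 = 01000110, payload 1000110 (7 bits).
Concatenate: 1000110 = 0x46 (7 bits → U+0046).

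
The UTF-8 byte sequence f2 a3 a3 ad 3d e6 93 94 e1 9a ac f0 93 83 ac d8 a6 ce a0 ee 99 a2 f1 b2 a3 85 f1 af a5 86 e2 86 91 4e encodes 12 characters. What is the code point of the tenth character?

U+6F946

Offset 0: leading byte 0xF2 = 11110010 → 4-byte char #1 = F2 A3 A3 AD.
Offset 4: leading byte 0x3D = 00111101 → 1-byte char #2 = 3D.
Offset 5: leading byte 0xE6 = 11100110 → 3-byte char #3 = E6 93 94.
Offset 8: leading byte 0xE1 = 11100001 → 3-byte char #4 = E1 9A AC.
Offset 11: leading byte 0xF0 = 11110000 → 4-byte char #5 = F0 93 83 AC.
Offset 15: leading byte 0xD8 = 11011000 → 2-byte char #6 = D8 A6.
Offset 17: leading byte 0xCE = 11001110 → 2-byte char #7 = CE A0.
Offset 19: leading byte 0xEE = 11101110 → 3-byte char #8 = EE 99 A2.
Offset 22: leading byte 0xF1 = 11110001 → 4-byte char #9 = F1 B2 A3 85.
Offset 26: leading byte 0xF1 = 11110001 → 4-byte char #10 = F1 AF A5 86.
Leading byte 0xF1 = 11110001 matches 11110xxx → 4-byte sequence.
Byte 1: 0xF1 = 11110001, payload 001 (3 bits).
Byte 2: 0xAF = 10101111 (10xxxxxx ✓), payload 101111.
Byte 3: 0xA5 = 10100101 (10xxxxxx ✓), payload 100101.
Byte 4: 0x86 = 10000110 (10xxxxxx ✓), payload 000110.
Concatenate: 001101111100101000110 = 0x6F946 (21 bits → U+6F946).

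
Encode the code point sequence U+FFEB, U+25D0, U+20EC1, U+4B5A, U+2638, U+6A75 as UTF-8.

EF BF AB E2 97 90 F0 A0 BB 81 E4 AD 9A E2 98 B8 E6 A9 B5

U+FFEB: 3-byte form → EF BF AB.
U+25D0: 3-byte form → E2 97 90.
U+20EC1: 4-byte form → F0 A0 BB 81.
U+4B5A: 3-byte form → E4 AD 9A.
U+2638: 3-byte form → E2 98 B8.
U+6A75: 3-byte form → E6 A9 B5.
Concatenated (19 bytes): EF BF AB E2 97 90 F0 A0 BB 81 E4 AD 9A E2 98 B8 E6 A9 B5.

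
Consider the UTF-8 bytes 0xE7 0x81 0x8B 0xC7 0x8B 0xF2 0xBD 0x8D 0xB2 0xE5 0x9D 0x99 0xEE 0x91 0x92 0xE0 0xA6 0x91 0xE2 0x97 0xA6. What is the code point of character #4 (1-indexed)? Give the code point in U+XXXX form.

U+5759

Offset 0: leading byte 0xE7 = 11100111 → 3-byte char #1 = E7 81 8B.
Offset 3: leading byte 0xC7 = 11000111 → 2-byte char #2 = C7 8B.
Offset 5: leading byte 0xF2 = 11110010 → 4-byte char #3 = F2 BD 8D B2.
Offset 9: leading byte 0xE5 = 11100101 → 3-byte char #4 = E5 9D 99.
Leading byte 0xE5 = 11100101 matches 1110xxxx → 3-byte sequence.
Byte 1: 0xE5 = 11100101, payload 0101 (4 bits).
Byte 2: 0x9D = 10011101 (10xxxxxx ✓), payload 011101.
Byte 3: 0x99 = 10011001 (10xxxxxx ✓), payload 011001.
Concatenate: 0101011101011001 = 0x5759 (16 bits → U+5759).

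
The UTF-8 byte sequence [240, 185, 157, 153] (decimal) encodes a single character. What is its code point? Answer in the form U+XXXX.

Leading byte 0xF0 = 11110000 matches 11110xxx → 4-byte sequence.
Byte 1: 0xF0 = 11110000, payload 000 (3 bits).
Byte 2: 0xB9 = 10111001 (10xxxxxx ✓), payload 111001.
Byte 3: 0x9D = 10011101 (10xxxxxx ✓), payload 011101.
Byte 4: 0x99 = 10011001 (10xxxxxx ✓), payload 011001.
Concatenate: 000111001011101011001 = 0x39759 (21 bits → U+39759).

U+39759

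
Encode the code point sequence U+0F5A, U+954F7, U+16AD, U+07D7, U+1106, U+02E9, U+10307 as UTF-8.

E0 BD 9A F2 95 93 B7 E1 9A AD DF 97 E1 84 86 CB A9 F0 90 8C 87

U+0F5A: 3-byte form → E0 BD 9A.
U+954F7: 4-byte form → F2 95 93 B7.
U+16AD: 3-byte form → E1 9A AD.
U+07D7: 2-byte form → DF 97.
U+1106: 3-byte form → E1 84 86.
U+02E9: 2-byte form → CB A9.
U+10307: 4-byte form → F0 90 8C 87.
Concatenated (21 bytes): E0 BD 9A F2 95 93 B7 E1 9A AD DF 97 E1 84 86 CB A9 F0 90 8C 87.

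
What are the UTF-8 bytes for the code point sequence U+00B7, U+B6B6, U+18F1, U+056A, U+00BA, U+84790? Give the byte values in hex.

C2 B7 EB 9A B6 E1 A3 B1 D5 AA C2 BA F2 84 9E 90

U+00B7: 2-byte form → C2 B7.
U+B6B6: 3-byte form → EB 9A B6.
U+18F1: 3-byte form → E1 A3 B1.
U+056A: 2-byte form → D5 AA.
U+00BA: 2-byte form → C2 BA.
U+84790: 4-byte form → F2 84 9E 90.
Concatenated (16 bytes): C2 B7 EB 9A B6 E1 A3 B1 D5 AA C2 BA F2 84 9E 90.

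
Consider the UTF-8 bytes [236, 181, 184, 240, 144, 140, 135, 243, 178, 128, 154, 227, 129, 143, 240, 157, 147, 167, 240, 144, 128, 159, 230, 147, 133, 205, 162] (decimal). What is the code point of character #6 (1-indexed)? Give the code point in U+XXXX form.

Offset 0: leading byte 0xEC = 11101100 → 3-byte char #1 = EC B5 B8.
Offset 3: leading byte 0xF0 = 11110000 → 4-byte char #2 = F0 90 8C 87.
Offset 7: leading byte 0xF3 = 11110011 → 4-byte char #3 = F3 B2 80 9A.
Offset 11: leading byte 0xE3 = 11100011 → 3-byte char #4 = E3 81 8F.
Offset 14: leading byte 0xF0 = 11110000 → 4-byte char #5 = F0 9D 93 A7.
Offset 18: leading byte 0xF0 = 11110000 → 4-byte char #6 = F0 90 80 9F.
Leading byte 0xF0 = 11110000 matches 11110xxx → 4-byte sequence.
Byte 1: 0xF0 = 11110000, payload 000 (3 bits).
Byte 2: 0x90 = 10010000 (10xxxxxx ✓), payload 010000.
Byte 3: 0x80 = 10000000 (10xxxxxx ✓), payload 000000.
Byte 4: 0x9F = 10011111 (10xxxxxx ✓), payload 011111.
Concatenate: 000010000000000011111 = 0x1001F (21 bits → U+1001F).

U+1001F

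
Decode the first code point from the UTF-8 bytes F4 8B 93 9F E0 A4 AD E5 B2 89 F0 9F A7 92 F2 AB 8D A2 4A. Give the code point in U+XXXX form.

Offset 0: leading byte 0xF4 = 11110100 → 4-byte char #1 = F4 8B 93 9F.
Leading byte 0xF4 = 11110100 matches 11110xxx → 4-byte sequence.
Byte 1: 0xF4 = 11110100, payload 100 (3 bits).
Byte 2: 0x8B = 10001011 (10xxxxxx ✓), payload 001011.
Byte 3: 0x93 = 10010011 (10xxxxxx ✓), payload 010011.
Byte 4: 0x9F = 10011111 (10xxxxxx ✓), payload 011111.
Concatenate: 100001011010011011111 = 0x10B4DF (21 bits → U+10B4DF).

U+10B4DF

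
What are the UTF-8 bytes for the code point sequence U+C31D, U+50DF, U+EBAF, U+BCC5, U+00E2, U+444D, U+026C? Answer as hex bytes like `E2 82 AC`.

EC 8C 9D E5 83 9F EE AE AF EB B3 85 C3 A2 E4 91 8D C9 AC

U+C31D: 3-byte form → EC 8C 9D.
U+50DF: 3-byte form → E5 83 9F.
U+EBAF: 3-byte form → EE AE AF.
U+BCC5: 3-byte form → EB B3 85.
U+00E2: 2-byte form → C3 A2.
U+444D: 3-byte form → E4 91 8D.
U+026C: 2-byte form → C9 AC.
Concatenated (19 bytes): EC 8C 9D E5 83 9F EE AE AF EB B3 85 C3 A2 E4 91 8D C9 AC.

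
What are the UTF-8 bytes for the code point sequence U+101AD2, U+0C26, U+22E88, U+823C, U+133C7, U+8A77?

F4 81 AB 92 E0 B0 A6 F0 A2 BA 88 E8 88 BC F0 93 8F 87 E8 A9 B7

U+101AD2: 4-byte form → F4 81 AB 92.
U+0C26: 3-byte form → E0 B0 A6.
U+22E88: 4-byte form → F0 A2 BA 88.
U+823C: 3-byte form → E8 88 BC.
U+133C7: 4-byte form → F0 93 8F 87.
U+8A77: 3-byte form → E8 A9 B7.
Concatenated (21 bytes): F4 81 AB 92 E0 B0 A6 F0 A2 BA 88 E8 88 BC F0 93 8F 87 E8 A9 B7.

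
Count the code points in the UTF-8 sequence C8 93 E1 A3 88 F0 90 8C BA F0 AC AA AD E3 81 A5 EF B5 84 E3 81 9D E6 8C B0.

8

Byte at offset 0: 0xC8 = 11001000 → 2-byte char (#1). Advance 2.
Byte at offset 2: 0xE1 = 11100001 → 3-byte char (#2). Advance 3.
Byte at offset 5: 0xF0 = 11110000 → 4-byte char (#3). Advance 4.
Byte at offset 9: 0xF0 = 11110000 → 4-byte char (#4). Advance 4.
Byte at offset 13: 0xE3 = 11100011 → 3-byte char (#5). Advance 3.
Byte at offset 16: 0xEF = 11101111 → 3-byte char (#6). Advance 3.
Byte at offset 19: 0xE3 = 11100011 → 3-byte char (#7). Advance 3.
Byte at offset 22: 0xE6 = 11100110 → 3-byte char (#8). Advance 3.
Reached end at offset 25 after 8 code points.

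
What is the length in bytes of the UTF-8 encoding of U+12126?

4

U+12126 = 0x12126. UTF-8 uses 1 byte below 0x80, 2 below 0x800, 3 below 0x10000, 4 up to 0x10FFFF. 0x12126 is in U+10000–U+10FFFF → 4 bytes.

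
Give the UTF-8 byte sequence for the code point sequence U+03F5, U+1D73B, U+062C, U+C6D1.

U+03F5: 2-byte form → CF B5.
U+1D73B: 4-byte form → F0 9D 9C BB.
U+062C: 2-byte form → D8 AC.
U+C6D1: 3-byte form → EC 9B 91.
Concatenated (11 bytes): CF B5 F0 9D 9C BB D8 AC EC 9B 91.

CF B5 F0 9D 9C BB D8 AC EC 9B 91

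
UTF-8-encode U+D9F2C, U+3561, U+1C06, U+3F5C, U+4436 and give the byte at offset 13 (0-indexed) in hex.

U+D9F2C → 4-byte form F3 99 BC AC at offsets 0–3.
U+3561 → 3-byte form E3 95 A1 at offsets 4–6.
U+1C06 → 3-byte form E1 B0 86 at offsets 7–9.
U+3F5C → 3-byte form E3 BD 9C at offsets 10–12.
U+4436 → 3-byte form E4 90 B6 at offsets 13–15.
Offset 13 falls in char 5's range; it's byte 1 of E4 90 B6 = 0xE4.

0xE4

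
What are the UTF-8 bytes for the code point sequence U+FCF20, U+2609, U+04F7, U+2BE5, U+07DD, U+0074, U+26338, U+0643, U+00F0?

U+FCF20: 4-byte form → F3 BC BC A0.
U+2609: 3-byte form → E2 98 89.
U+04F7: 2-byte form → D3 B7.
U+2BE5: 3-byte form → E2 AF A5.
U+07DD: 2-byte form → DF 9D.
U+0074: 1-byte form → 74.
U+26338: 4-byte form → F0 A6 8C B8.
U+0643: 2-byte form → D9 83.
U+00F0: 2-byte form → C3 B0.
Concatenated (23 bytes): F3 BC BC A0 E2 98 89 D3 B7 E2 AF A5 DF 9D 74 F0 A6 8C B8 D9 83 C3 B0.

F3 BC BC A0 E2 98 89 D3 B7 E2 AF A5 DF 9D 74 F0 A6 8C B8 D9 83 C3 B0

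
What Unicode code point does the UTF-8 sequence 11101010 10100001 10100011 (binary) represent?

U+A863

Leading byte 0xEA = 11101010 matches 1110xxxx → 3-byte sequence.
Byte 1: 0xEA = 11101010, payload 1010 (4 bits).
Byte 2: 0xA1 = 10100001 (10xxxxxx ✓), payload 100001.
Byte 3: 0xA3 = 10100011 (10xxxxxx ✓), payload 100011.
Concatenate: 1010100001100011 = 0xA863 (16 bits → U+A863).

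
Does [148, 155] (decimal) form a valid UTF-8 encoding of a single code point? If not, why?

Byte 0x94 = 10010100 has the form 10xxxxxx — a continuation byte — but there is no preceding leading byte.

invalid (continuation byte with no leading byte)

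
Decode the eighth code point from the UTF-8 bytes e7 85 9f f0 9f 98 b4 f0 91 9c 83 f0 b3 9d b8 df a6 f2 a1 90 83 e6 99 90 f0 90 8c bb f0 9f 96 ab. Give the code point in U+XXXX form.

U+1033B

Offset 0: leading byte 0xE7 = 11100111 → 3-byte char #1 = E7 85 9F.
Offset 3: leading byte 0xF0 = 11110000 → 4-byte char #2 = F0 9F 98 B4.
Offset 7: leading byte 0xF0 = 11110000 → 4-byte char #3 = F0 91 9C 83.
Offset 11: leading byte 0xF0 = 11110000 → 4-byte char #4 = F0 B3 9D B8.
Offset 15: leading byte 0xDF = 11011111 → 2-byte char #5 = DF A6.
Offset 17: leading byte 0xF2 = 11110010 → 4-byte char #6 = F2 A1 90 83.
Offset 21: leading byte 0xE6 = 11100110 → 3-byte char #7 = E6 99 90.
Offset 24: leading byte 0xF0 = 11110000 → 4-byte char #8 = F0 90 8C BB.
Leading byte 0xF0 = 11110000 matches 11110xxx → 4-byte sequence.
Byte 1: 0xF0 = 11110000, payload 000 (3 bits).
Byte 2: 0x90 = 10010000 (10xxxxxx ✓), payload 010000.
Byte 3: 0x8C = 10001100 (10xxxxxx ✓), payload 001100.
Byte 4: 0xBB = 10111011 (10xxxxxx ✓), payload 111011.
Concatenate: 000010000001100111011 = 0x1033B (21 bits → U+1033B).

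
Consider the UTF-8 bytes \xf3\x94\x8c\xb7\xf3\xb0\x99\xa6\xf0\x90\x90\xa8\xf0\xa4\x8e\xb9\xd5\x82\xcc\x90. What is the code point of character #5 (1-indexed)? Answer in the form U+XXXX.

U+0542

Offset 0: leading byte 0xF3 = 11110011 → 4-byte char #1 = F3 94 8C B7.
Offset 4: leading byte 0xF3 = 11110011 → 4-byte char #2 = F3 B0 99 A6.
Offset 8: leading byte 0xF0 = 11110000 → 4-byte char #3 = F0 90 90 A8.
Offset 12: leading byte 0xF0 = 11110000 → 4-byte char #4 = F0 A4 8E B9.
Offset 16: leading byte 0xD5 = 11010101 → 2-byte char #5 = D5 82.
Leading byte 0xD5 = 11010101 matches 110xxxxx → 2-byte sequence.
Byte 1: 0xD5 = 11010101, payload 10101 (5 bits).
Byte 2: 0x82 = 10000010 (10xxxxxx ✓), payload 000010.
Concatenate: 10101000010 = 0x542 (11 bits → U+0542).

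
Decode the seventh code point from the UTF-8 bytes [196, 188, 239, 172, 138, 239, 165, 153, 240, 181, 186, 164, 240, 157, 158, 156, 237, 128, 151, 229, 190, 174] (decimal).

Offset 0: leading byte 0xC4 = 11000100 → 2-byte char #1 = C4 BC.
Offset 2: leading byte 0xEF = 11101111 → 3-byte char #2 = EF AC 8A.
Offset 5: leading byte 0xEF = 11101111 → 3-byte char #3 = EF A5 99.
Offset 8: leading byte 0xF0 = 11110000 → 4-byte char #4 = F0 B5 BA A4.
Offset 12: leading byte 0xF0 = 11110000 → 4-byte char #5 = F0 9D 9E 9C.
Offset 16: leading byte 0xED = 11101101 → 3-byte char #6 = ED 80 97.
Offset 19: leading byte 0xE5 = 11100101 → 3-byte char #7 = E5 BE AE.
Leading byte 0xE5 = 11100101 matches 1110xxxx → 3-byte sequence.
Byte 1: 0xE5 = 11100101, payload 0101 (4 bits).
Byte 2: 0xBE = 10111110 (10xxxxxx ✓), payload 111110.
Byte 3: 0xAE = 10101110 (10xxxxxx ✓), payload 101110.
Concatenate: 0101111110101110 = 0x5FAE (16 bits → U+5FAE).

U+5FAE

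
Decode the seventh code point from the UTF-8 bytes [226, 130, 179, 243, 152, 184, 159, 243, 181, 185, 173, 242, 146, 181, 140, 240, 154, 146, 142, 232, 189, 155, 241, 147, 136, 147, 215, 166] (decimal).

U+53213

Offset 0: leading byte 0xE2 = 11100010 → 3-byte char #1 = E2 82 B3.
Offset 3: leading byte 0xF3 = 11110011 → 4-byte char #2 = F3 98 B8 9F.
Offset 7: leading byte 0xF3 = 11110011 → 4-byte char #3 = F3 B5 B9 AD.
Offset 11: leading byte 0xF2 = 11110010 → 4-byte char #4 = F2 92 B5 8C.
Offset 15: leading byte 0xF0 = 11110000 → 4-byte char #5 = F0 9A 92 8E.
Offset 19: leading byte 0xE8 = 11101000 → 3-byte char #6 = E8 BD 9B.
Offset 22: leading byte 0xF1 = 11110001 → 4-byte char #7 = F1 93 88 93.
Leading byte 0xF1 = 11110001 matches 11110xxx → 4-byte sequence.
Byte 1: 0xF1 = 11110001, payload 001 (3 bits).
Byte 2: 0x93 = 10010011 (10xxxxxx ✓), payload 010011.
Byte 3: 0x88 = 10001000 (10xxxxxx ✓), payload 001000.
Byte 4: 0x93 = 10010011 (10xxxxxx ✓), payload 010011.
Concatenate: 001010011001000010011 = 0x53213 (21 bits → U+53213).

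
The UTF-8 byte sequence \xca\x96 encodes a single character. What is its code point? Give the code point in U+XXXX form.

U+0296

Leading byte 0xCA = 11001010 matches 110xxxxx → 2-byte sequence.
Byte 1: 0xCA = 11001010, payload 01010 (5 bits).
Byte 2: 0x96 = 10010110 (10xxxxxx ✓), payload 010110.
Concatenate: 01010010110 = 0x296 (11 bits → U+0296).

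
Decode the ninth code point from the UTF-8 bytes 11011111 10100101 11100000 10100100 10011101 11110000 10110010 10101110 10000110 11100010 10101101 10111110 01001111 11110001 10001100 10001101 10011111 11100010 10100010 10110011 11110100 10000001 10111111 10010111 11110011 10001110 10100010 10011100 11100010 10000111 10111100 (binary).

U+CE89C

Offset 0: leading byte 0xDF = 11011111 → 2-byte char #1 = DF A5.
Offset 2: leading byte 0xE0 = 11100000 → 3-byte char #2 = E0 A4 9D.
Offset 5: leading byte 0xF0 = 11110000 → 4-byte char #3 = F0 B2 AE 86.
Offset 9: leading byte 0xE2 = 11100010 → 3-byte char #4 = E2 AD BE.
Offset 12: leading byte 0x4F = 01001111 → 1-byte char #5 = 4F.
Offset 13: leading byte 0xF1 = 11110001 → 4-byte char #6 = F1 8C 8D 9F.
Offset 17: leading byte 0xE2 = 11100010 → 3-byte char #7 = E2 A2 B3.
Offset 20: leading byte 0xF4 = 11110100 → 4-byte char #8 = F4 81 BF 97.
Offset 24: leading byte 0xF3 = 11110011 → 4-byte char #9 = F3 8E A2 9C.
Leading byte 0xF3 = 11110011 matches 11110xxx → 4-byte sequence.
Byte 1: 0xF3 = 11110011, payload 011 (3 bits).
Byte 2: 0x8E = 10001110 (10xxxxxx ✓), payload 001110.
Byte 3: 0xA2 = 10100010 (10xxxxxx ✓), payload 100010.
Byte 4: 0x9C = 10011100 (10xxxxxx ✓), payload 011100.
Concatenate: 011001110100010011100 = 0xCE89C (21 bits → U+CE89C).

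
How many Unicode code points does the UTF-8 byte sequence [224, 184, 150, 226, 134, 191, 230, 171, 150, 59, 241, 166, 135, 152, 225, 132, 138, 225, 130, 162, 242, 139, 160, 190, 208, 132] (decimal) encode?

9

Byte at offset 0: 0xE0 = 11100000 → 3-byte char (#1). Advance 3.
Byte at offset 3: 0xE2 = 11100010 → 3-byte char (#2). Advance 3.
Byte at offset 6: 0xE6 = 11100110 → 3-byte char (#3). Advance 3.
Byte at offset 9: 0x3B = 00111011 → 1-byte char (#4). Advance 1.
Byte at offset 10: 0xF1 = 11110001 → 4-byte char (#5). Advance 4.
Byte at offset 14: 0xE1 = 11100001 → 3-byte char (#6). Advance 3.
Byte at offset 17: 0xE1 = 11100001 → 3-byte char (#7). Advance 3.
Byte at offset 20: 0xF2 = 11110010 → 4-byte char (#8). Advance 4.
Byte at offset 24: 0xD0 = 11010000 → 2-byte char (#9). Advance 2.
Reached end at offset 26 after 9 code points.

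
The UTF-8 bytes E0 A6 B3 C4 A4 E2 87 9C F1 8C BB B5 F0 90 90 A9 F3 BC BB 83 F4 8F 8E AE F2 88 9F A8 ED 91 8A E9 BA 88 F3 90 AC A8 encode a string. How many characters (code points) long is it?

Byte at offset 0: 0xE0 = 11100000 → 3-byte char (#1). Advance 3.
Byte at offset 3: 0xC4 = 11000100 → 2-byte char (#2). Advance 2.
Byte at offset 5: 0xE2 = 11100010 → 3-byte char (#3). Advance 3.
Byte at offset 8: 0xF1 = 11110001 → 4-byte char (#4). Advance 4.
Byte at offset 12: 0xF0 = 11110000 → 4-byte char (#5). Advance 4.
Byte at offset 16: 0xF3 = 11110011 → 4-byte char (#6). Advance 4.
Byte at offset 20: 0xF4 = 11110100 → 4-byte char (#7). Advance 4.
Byte at offset 24: 0xF2 = 11110010 → 4-byte char (#8). Advance 4.
Byte at offset 28: 0xED = 11101101 → 3-byte char (#9). Advance 3.
Byte at offset 31: 0xE9 = 11101001 → 3-byte char (#10). Advance 3.
Byte at offset 34: 0xF3 = 11110011 → 4-byte char (#11). Advance 4.
Reached end at offset 38 after 11 code points.

11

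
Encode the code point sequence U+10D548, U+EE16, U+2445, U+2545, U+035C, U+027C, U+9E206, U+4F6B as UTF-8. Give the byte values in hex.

U+10D548: 4-byte form → F4 8D 95 88.
U+EE16: 3-byte form → EE B8 96.
U+2445: 3-byte form → E2 91 85.
U+2545: 3-byte form → E2 95 85.
U+035C: 2-byte form → CD 9C.
U+027C: 2-byte form → C9 BC.
U+9E206: 4-byte form → F2 9E 88 86.
U+4F6B: 3-byte form → E4 BD AB.
Concatenated (24 bytes): F4 8D 95 88 EE B8 96 E2 91 85 E2 95 85 CD 9C C9 BC F2 9E 88 86 E4 BD AB.

F4 8D 95 88 EE B8 96 E2 91 85 E2 95 85 CD 9C C9 BC F2 9E 88 86 E4 BD AB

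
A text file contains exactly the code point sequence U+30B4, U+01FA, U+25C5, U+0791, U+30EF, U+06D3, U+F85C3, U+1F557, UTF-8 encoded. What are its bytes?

E3 82 B4 C7 BA E2 97 85 DE 91 E3 83 AF DB 93 F3 B8 97 83 F0 9F 95 97

U+30B4: 3-byte form → E3 82 B4.
U+01FA: 2-byte form → C7 BA.
U+25C5: 3-byte form → E2 97 85.
U+0791: 2-byte form → DE 91.
U+30EF: 3-byte form → E3 83 AF.
U+06D3: 2-byte form → DB 93.
U+F85C3: 4-byte form → F3 B8 97 83.
U+1F557: 4-byte form → F0 9F 95 97.
Concatenated (23 bytes): E3 82 B4 C7 BA E2 97 85 DE 91 E3 83 AF DB 93 F3 B8 97 83 F0 9F 95 97.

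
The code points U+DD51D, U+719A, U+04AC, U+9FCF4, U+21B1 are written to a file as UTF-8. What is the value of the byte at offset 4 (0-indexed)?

U+DD51D → 4-byte form F3 9D 94 9D at offsets 0–3.
U+719A → 3-byte form E7 86 9A at offsets 4–6.
Offset 4 falls in char 2's range; it's byte 1 of E7 86 9A = 0xE7.

0xE7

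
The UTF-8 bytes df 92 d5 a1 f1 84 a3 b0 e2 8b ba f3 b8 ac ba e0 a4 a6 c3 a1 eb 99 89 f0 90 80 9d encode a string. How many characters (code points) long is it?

9

Byte at offset 0: 0xDF = 11011111 → 2-byte char (#1). Advance 2.
Byte at offset 2: 0xD5 = 11010101 → 2-byte char (#2). Advance 2.
Byte at offset 4: 0xF1 = 11110001 → 4-byte char (#3). Advance 4.
Byte at offset 8: 0xE2 = 11100010 → 3-byte char (#4). Advance 3.
Byte at offset 11: 0xF3 = 11110011 → 4-byte char (#5). Advance 4.
Byte at offset 15: 0xE0 = 11100000 → 3-byte char (#6). Advance 3.
Byte at offset 18: 0xC3 = 11000011 → 2-byte char (#7). Advance 2.
Byte at offset 20: 0xEB = 11101011 → 3-byte char (#8). Advance 3.
Byte at offset 23: 0xF0 = 11110000 → 4-byte char (#9). Advance 4.
Reached end at offset 27 after 9 code points.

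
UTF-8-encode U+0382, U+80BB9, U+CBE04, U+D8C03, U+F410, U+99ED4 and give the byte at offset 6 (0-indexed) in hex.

U+0382 → 2-byte form CE 82 at offsets 0–1.
U+80BB9 → 4-byte form F2 80 AE B9 at offsets 2–5.
U+CBE04 → 4-byte form F3 8B B8 84 at offsets 6–9.
Offset 6 falls in char 3's range; it's byte 1 of F3 8B B8 84 = 0xF3.

0xF3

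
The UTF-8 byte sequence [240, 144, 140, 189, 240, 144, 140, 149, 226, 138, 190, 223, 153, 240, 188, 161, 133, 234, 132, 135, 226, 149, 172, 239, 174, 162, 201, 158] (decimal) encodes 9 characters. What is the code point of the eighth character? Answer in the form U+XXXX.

U+FBA2

Offset 0: leading byte 0xF0 = 11110000 → 4-byte char #1 = F0 90 8C BD.
Offset 4: leading byte 0xF0 = 11110000 → 4-byte char #2 = F0 90 8C 95.
Offset 8: leading byte 0xE2 = 11100010 → 3-byte char #3 = E2 8A BE.
Offset 11: leading byte 0xDF = 11011111 → 2-byte char #4 = DF 99.
Offset 13: leading byte 0xF0 = 11110000 → 4-byte char #5 = F0 BC A1 85.
Offset 17: leading byte 0xEA = 11101010 → 3-byte char #6 = EA 84 87.
Offset 20: leading byte 0xE2 = 11100010 → 3-byte char #7 = E2 95 AC.
Offset 23: leading byte 0xEF = 11101111 → 3-byte char #8 = EF AE A2.
Leading byte 0xEF = 11101111 matches 1110xxxx → 3-byte sequence.
Byte 1: 0xEF = 11101111, payload 1111 (4 bits).
Byte 2: 0xAE = 10101110 (10xxxxxx ✓), payload 101110.
Byte 3: 0xA2 = 10100010 (10xxxxxx ✓), payload 100010.
Concatenate: 1111101110100010 = 0xFBA2 (16 bits → U+FBA2).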